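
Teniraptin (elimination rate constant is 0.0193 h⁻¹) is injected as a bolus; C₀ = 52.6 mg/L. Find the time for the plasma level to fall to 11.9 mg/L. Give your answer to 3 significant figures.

77.0 hours

C(t) = C₀ e^(−kt)  ⇒  t = ln(C₀/C) / k
t = ln(52.6/11.9) / 0.01930 = 1.486 / 0.01930 ≈ 77.0 hours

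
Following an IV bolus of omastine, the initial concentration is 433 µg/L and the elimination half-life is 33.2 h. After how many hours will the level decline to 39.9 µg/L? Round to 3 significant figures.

114 hours

k = ln 2 / 33.2 = 0.02088 h⁻¹
C(t) = C₀ e^(−kt)  ⇒  t = ln(C₀/C) / k
t = ln(433/39.9) / 0.02088 = 2.384 / 0.02088 ≈ 114 hours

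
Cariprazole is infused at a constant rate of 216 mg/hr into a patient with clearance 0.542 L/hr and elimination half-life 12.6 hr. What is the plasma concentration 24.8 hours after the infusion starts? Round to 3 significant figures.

297 mg/L

Css = rate / CL = 216 / 0.542 = 398.5 mg/L
k = ln 2 / 12.6 = 0.05501 hr⁻¹
C(t) = Css (1 − e^(−kt)) = 398.5 × (1 − e^(−1.364)) = 398.5 × 0.7444 ≈ 297 mg/L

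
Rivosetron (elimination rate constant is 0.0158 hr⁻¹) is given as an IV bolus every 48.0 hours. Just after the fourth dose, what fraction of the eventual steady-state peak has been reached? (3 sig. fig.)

0.952

f_n = 1 − e^(−nkτ) = 1 − e^(−4 × 0.01580 × 48.0) = 1 − e^(−3.034) = 1 − 0.04814 ≈ 0.952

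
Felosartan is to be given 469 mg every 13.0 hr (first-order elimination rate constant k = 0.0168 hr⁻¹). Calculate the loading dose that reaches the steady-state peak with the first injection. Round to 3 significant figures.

2390 mg

Accumulation ratio R = 1 / (1 − e^(−kτ)) = 1 / (1 − e^(−0.01680×13.0)) = 1 / (1 − 0.8038) = 5.097
Loading dose = maintenance dose × R = 469 × 5.097 ≈ 2390 mg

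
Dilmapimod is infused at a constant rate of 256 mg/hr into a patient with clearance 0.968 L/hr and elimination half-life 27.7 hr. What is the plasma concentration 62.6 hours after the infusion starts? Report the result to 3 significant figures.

209 mg/L

Css = rate / CL = 256 / 0.968 = 264.5 mg/L
k = ln 2 / 27.7 = 0.02502 hr⁻¹
C(t) = Css (1 − e^(−kt)) = 264.5 × (1 − e^(−1.566)) = 264.5 × 0.7912 ≈ 209 mg/L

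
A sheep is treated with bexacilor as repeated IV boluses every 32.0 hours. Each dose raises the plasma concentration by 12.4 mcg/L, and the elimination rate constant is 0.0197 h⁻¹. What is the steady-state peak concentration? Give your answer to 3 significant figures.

26.5 mcg/L

Fraction remaining after one interval: e^(−kτ) = e^(−0.01970 × 32.0) = 0.5324
R = 1 / (1 − 0.5324) = 2.138
Css,max = 12.4 × 2.138 ≈ 26.5 mcg/L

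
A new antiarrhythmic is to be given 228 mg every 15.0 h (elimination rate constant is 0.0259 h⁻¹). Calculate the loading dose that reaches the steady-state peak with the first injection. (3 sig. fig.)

Accumulation ratio R = 1 / (1 − e^(−kτ)) = 1 / (1 − e^(−0.02590×15.0)) = 1 / (1 − 0.6781) = 3.106
Loading dose = maintenance dose × R = 228 × 3.106 ≈ 708 mg

708 mg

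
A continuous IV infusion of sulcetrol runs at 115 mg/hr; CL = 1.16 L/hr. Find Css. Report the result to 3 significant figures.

99.1 mg/L

Css = infusion rate / CL = 115 / 1.16 ≈ 99.1 mg/L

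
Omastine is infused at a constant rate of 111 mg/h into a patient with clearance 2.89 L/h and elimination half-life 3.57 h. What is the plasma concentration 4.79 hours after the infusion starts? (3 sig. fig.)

23.3 mg/L

Css = rate / CL = 111 / 2.89 = 38.41 mg/L
k = ln 2 / 3.57 = 0.1942 h⁻¹
C(t) = Css (1 − e^(−kt)) = 38.41 × (1 − e^(−0.9300)) = 38.41 × 0.6055 ≈ 23.3 mg/L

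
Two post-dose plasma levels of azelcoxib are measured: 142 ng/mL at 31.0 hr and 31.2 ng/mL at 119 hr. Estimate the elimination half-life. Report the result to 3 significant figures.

40.3 hours

k = ln(C₁/C₂) / (t₂ − t₁) = ln(142/31.2) / (119 − 31.0)
  = 1.515 / 88.00 = 0.01722 hr⁻¹
t½ = ln 2 / k = ln 2 / 0.01722 ≈ 40.3 hours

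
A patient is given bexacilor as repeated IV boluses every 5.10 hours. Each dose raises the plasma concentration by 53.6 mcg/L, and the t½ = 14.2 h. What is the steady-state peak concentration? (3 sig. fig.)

k = ln 2 / 14.2 = 0.04881 h⁻¹
Fraction remaining after one interval: e^(−kτ) = e^(−0.04881 × 5.10) = 0.7796
R = 1 / (1 − 0.7796) = 4.538
Css,max = 53.6 × 4.538 ≈ 243 mcg/L

243 mcg/L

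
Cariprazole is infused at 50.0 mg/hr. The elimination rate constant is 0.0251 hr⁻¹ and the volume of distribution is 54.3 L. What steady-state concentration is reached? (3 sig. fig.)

CL = k · V = 0.0251 × 54.3 = 1.363 L/hr
Css = rate / CL = 50.0 / 1.363 ≈ 36.7 µg/mL

36.7 µg/mL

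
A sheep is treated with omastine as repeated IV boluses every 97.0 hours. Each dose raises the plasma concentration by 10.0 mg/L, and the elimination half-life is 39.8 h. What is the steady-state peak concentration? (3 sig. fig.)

k = ln 2 / 39.8 = 0.01742 h⁻¹
Fraction remaining after one interval: e^(−kτ) = e^(−0.01742 × 97.0) = 0.1846
R = 1 / (1 − 0.1846) = 1.226
Css,max = 10.0 × 1.226 ≈ 12.3 mg/L

12.3 mg/L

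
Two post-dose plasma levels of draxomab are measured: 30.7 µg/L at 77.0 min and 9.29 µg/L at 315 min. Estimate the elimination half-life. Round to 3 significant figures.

138 minutes

k = ln(C₁/C₂) / (t₂ − t₁) = ln(30.7/9.29) / (315 − 77.0)
  = 1.195 / 238.0 = 0.005022 min⁻¹
t½ = ln 2 / k = ln 2 / 0.005022 ≈ 138 minutes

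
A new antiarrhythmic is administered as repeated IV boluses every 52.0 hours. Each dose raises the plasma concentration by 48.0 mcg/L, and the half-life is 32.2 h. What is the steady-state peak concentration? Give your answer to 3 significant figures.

k = ln 2 / 32.2 = 0.02153 h⁻¹
Fraction remaining after one interval: e^(−kτ) = e^(−0.02153 × 52.0) = 0.3265
R = 1 / (1 − 0.3265) = 1.485
Css,max = 48.0 × 1.485 ≈ 71.3 mcg/L

71.3 mcg/L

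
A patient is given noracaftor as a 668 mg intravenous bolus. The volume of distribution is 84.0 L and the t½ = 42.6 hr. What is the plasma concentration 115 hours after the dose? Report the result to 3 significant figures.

C₀ = dose / V = 668 / 84.0 = 7.952 mg/L
k = ln 2 / 42.6 = 0.01627 hr⁻¹
C(t) = C₀ e^(−kt) = 7.952 × e^(−0.01627 × 115) = 7.952 × e^(−1.871) = 7.952 × 0.1539 ≈ 1.22 mg/L

1.22 mg/L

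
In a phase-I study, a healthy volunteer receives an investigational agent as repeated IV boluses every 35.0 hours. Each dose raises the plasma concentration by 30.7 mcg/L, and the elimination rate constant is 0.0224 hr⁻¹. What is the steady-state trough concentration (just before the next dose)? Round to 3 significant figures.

Fraction remaining after one interval: e^(−kτ) = e^(−0.02240 × 35.0) = 0.4566
R = 1 / (1 − 0.4566) = 1.840
Css,max = 30.7 × 1.840 = 56.49 mcg/L
Css,min = Css,max × e^(−kτ) = 56.49 × 0.4566 ≈ 25.8 mcg/L

25.8 mcg/L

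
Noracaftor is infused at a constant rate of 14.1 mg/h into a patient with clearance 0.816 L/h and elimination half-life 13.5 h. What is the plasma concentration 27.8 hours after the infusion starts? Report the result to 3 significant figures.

13.1 mg/L

Css = rate / CL = 14.1 / 0.816 = 17.28 mg/L
k = ln 2 / 13.5 = 0.05134 h⁻¹
C(t) = Css (1 − e^(−kt)) = 17.28 × (1 − e^(−1.427)) = 17.28 × 0.7601 ≈ 13.1 mg/L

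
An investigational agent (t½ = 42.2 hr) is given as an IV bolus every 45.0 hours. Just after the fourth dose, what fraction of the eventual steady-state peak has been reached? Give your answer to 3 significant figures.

0.948

k = ln 2 / 42.2 = 0.01643 hr⁻¹
f_n = 1 − e^(−nkτ) = 1 − e^(−4 × 0.01643 × 45.0) = 1 − e^(−2.957) = 1 − 0.05200 ≈ 0.948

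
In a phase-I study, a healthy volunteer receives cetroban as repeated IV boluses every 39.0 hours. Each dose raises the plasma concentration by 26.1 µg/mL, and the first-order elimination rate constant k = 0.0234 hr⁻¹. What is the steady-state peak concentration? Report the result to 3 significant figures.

43.6 µg/mL

Fraction remaining after one interval: e^(−kτ) = e^(−0.02340 × 39.0) = 0.4015
R = 1 / (1 − 0.4015) = 1.671
Css,max = 26.1 × 1.671 ≈ 43.6 µg/mL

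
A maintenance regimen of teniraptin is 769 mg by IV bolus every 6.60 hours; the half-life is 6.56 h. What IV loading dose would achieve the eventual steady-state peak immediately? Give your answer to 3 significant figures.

k = ln 2 / 6.56 = 0.1057 h⁻¹
Accumulation ratio R = 1 / (1 − e^(−kτ)) = 1 / (1 − e^(−0.1057×6.60)) = 1 / (1 − 0.4979) = 1.992
Loading dose = maintenance dose × R = 769 × 1.992 ≈ 1530 mg

1530 mg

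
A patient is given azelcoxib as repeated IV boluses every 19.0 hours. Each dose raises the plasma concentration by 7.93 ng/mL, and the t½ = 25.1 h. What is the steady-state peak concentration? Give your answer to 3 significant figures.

19.4 ng/mL

k = ln 2 / 25.1 = 0.02762 h⁻¹
Fraction remaining after one interval: e^(−kτ) = e^(−0.02762 × 19.0) = 0.5917
R = 1 / (1 − 0.5917) = 2.449
Css,max = 7.93 × 2.449 ≈ 19.4 ng/mL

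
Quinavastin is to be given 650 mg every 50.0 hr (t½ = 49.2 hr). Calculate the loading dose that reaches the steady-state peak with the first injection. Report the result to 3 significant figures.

k = ln 2 / 49.2 = 0.01409 hr⁻¹
Accumulation ratio R = 1 / (1 − e^(−kτ)) = 1 / (1 − e^(−0.01409×50.0)) = 1 / (1 − 0.4944) = 1.978
Loading dose = maintenance dose × R = 650 × 1.978 ≈ 1290 mg

1290 mg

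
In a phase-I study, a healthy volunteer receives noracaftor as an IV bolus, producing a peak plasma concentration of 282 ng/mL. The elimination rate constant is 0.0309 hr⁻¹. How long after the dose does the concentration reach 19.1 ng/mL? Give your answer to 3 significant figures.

87.1 hours

C(t) = C₀ e^(−kt)  ⇒  t = ln(C₀/C) / k
t = ln(282/19.1) / 0.03090 = 2.692 / 0.03090 ≈ 87.1 hours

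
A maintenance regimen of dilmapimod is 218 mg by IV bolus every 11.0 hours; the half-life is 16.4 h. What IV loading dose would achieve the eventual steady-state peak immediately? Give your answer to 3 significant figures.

586 mg

k = ln 2 / 16.4 = 0.04227 h⁻¹
Accumulation ratio R = 1 / (1 − e^(−kτ)) = 1 / (1 − e^(−0.04227×11.0)) = 1 / (1 − 0.6282) = 2.690
Loading dose = maintenance dose × R = 218 × 2.690 ≈ 586 mg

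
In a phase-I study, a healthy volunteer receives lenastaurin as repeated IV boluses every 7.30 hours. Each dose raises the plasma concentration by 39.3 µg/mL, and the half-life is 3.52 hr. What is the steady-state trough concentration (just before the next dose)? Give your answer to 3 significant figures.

12.2 µg/mL

k = ln 2 / 3.52 = 0.1969 hr⁻¹
Fraction remaining after one interval: e^(−kτ) = e^(−0.1969 × 7.30) = 0.2375
R = 1 / (1 − 0.2375) = 1.312
Css,max = 39.3 × 1.312 = 51.54 µg/mL
Css,min = Css,max × e^(−kτ) = 51.54 × 0.2375 ≈ 12.2 µg/mL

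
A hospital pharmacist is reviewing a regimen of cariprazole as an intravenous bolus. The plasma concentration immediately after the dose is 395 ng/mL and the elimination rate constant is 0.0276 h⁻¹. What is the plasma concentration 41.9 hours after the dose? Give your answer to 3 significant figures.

124 ng/mL

C(t) = C₀ e^(−kt) = 395 × e^(−0.02760 × 41.9) = 395 × e^(−1.156) = 395 × 0.3146 ≈ 124 ng/mL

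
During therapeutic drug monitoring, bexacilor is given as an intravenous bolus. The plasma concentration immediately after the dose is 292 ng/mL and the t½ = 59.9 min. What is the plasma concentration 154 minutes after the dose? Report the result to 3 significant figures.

k = ln 2 / 59.9 = 0.01157 min⁻¹
C(t) = C₀ e^(−kt) = 292 × e^(−0.01157 × 154) = 292 × e^(−1.782) = 292 × 0.1683 ≈ 49.1 ng/mL

49.1 ng/mL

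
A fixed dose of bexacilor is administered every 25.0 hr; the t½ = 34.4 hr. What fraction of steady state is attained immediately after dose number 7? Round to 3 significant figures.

0.971

k = ln 2 / 34.4 = 0.02015 hr⁻¹
f_n = 1 − e^(−nkτ) = 1 − e^(−7 × 0.02015 × 25.0) = 1 − e^(−3.526) = 1 − 0.02942 ≈ 0.971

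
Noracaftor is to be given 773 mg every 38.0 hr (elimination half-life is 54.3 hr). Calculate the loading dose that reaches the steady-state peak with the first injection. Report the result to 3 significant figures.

k = ln 2 / 54.3 = 0.01277 hr⁻¹
Accumulation ratio R = 1 / (1 − e^(−kτ)) = 1 / (1 − e^(−0.01277×38.0)) = 1 / (1 − 0.6157) = 2.602
Loading dose = maintenance dose × R = 773 × 2.602 ≈ 2010 mg

2010 mg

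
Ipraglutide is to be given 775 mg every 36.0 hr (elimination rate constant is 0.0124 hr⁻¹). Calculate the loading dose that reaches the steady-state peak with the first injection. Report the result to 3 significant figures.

2150 mg

Accumulation ratio R = 1 / (1 − e^(−kτ)) = 1 / (1 − e^(−0.01240×36.0)) = 1 / (1 − 0.6399) = 2.777
Loading dose = maintenance dose × R = 775 × 2.777 ≈ 2150 mg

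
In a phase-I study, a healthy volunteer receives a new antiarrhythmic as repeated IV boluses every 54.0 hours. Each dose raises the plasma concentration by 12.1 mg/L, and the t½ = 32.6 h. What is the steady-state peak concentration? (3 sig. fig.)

k = ln 2 / 32.6 = 0.02126 h⁻¹
Fraction remaining after one interval: e^(−kτ) = e^(−0.02126 × 54.0) = 0.3172
R = 1 / (1 − 0.3172) = 1.465
Css,max = 12.1 × 1.465 ≈ 17.7 mg/L

17.7 mg/L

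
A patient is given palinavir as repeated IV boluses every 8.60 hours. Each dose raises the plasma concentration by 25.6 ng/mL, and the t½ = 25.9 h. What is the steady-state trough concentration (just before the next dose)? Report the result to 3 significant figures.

98.9 ng/mL

k = ln 2 / 25.9 = 0.02676 h⁻¹
Fraction remaining after one interval: e^(−kτ) = e^(−0.02676 × 8.60) = 0.7944
R = 1 / (1 − 0.7944) = 4.864
Css,max = 25.6 × 4.864 = 124.5 ng/mL
Css,min = Css,max × e^(−kτ) = 124.5 × 0.7944 ≈ 98.9 ng/mL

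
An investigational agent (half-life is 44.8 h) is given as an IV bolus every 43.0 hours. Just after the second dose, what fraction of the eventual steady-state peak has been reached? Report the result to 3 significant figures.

0.736

k = ln 2 / 44.8 = 0.01547 h⁻¹
f_n = 1 − e^(−nkτ) = 1 − e^(−2 × 0.01547 × 43.0) = 1 − e^(−1.331) = 1 − 0.2643 ≈ 0.736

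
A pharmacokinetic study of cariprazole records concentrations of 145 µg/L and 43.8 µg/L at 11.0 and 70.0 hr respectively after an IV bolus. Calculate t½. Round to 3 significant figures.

k = ln(C₁/C₂) / (t₂ − t₁) = ln(145/43.8) / (70.0 − 11.0)
  = 1.197 / 59.00 = 0.02029 hr⁻¹
t½ = ln 2 / k = ln 2 / 0.02029 ≈ 34.2 hours

34.2 hours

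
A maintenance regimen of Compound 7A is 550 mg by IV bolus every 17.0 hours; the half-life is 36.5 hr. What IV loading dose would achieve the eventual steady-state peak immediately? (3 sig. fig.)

k = ln 2 / 36.5 = 0.01899 hr⁻¹
Accumulation ratio R = 1 / (1 − e^(−kτ)) = 1 / (1 − e^(−0.01899×17.0)) = 1 / (1 − 0.7241) = 3.624
Loading dose = maintenance dose × R = 550 × 3.624 ≈ 1990 mg

1990 mg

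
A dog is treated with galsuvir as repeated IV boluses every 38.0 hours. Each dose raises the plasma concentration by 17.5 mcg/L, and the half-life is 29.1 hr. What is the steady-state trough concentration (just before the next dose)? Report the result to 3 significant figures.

11.9 mcg/L

k = ln 2 / 29.1 = 0.02382 hr⁻¹
Fraction remaining after one interval: e^(−kτ) = e^(−0.02382 × 38.0) = 0.4045
R = 1 / (1 − 0.4045) = 1.679
Css,max = 17.5 × 1.679 = 29.39 mcg/L
Css,min = Css,max × e^(−kτ) = 29.39 × 0.4045 ≈ 11.9 mcg/L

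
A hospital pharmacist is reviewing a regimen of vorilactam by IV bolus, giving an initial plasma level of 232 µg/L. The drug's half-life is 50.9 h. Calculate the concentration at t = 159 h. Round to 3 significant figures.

k = ln 2 / 50.9 = 0.01362 h⁻¹
C(t) = C₀ e^(−kt) = 232 × e^(−0.01362 × 159) = 232 × e^(−2.165) = 232 × 0.1147 ≈ 26.6 µg/L

26.6 µg/L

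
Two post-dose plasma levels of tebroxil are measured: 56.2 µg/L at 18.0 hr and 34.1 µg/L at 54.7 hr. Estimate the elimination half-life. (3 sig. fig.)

50.9 hours

k = ln(C₁/C₂) / (t₂ − t₁) = ln(56.2/34.1) / (54.7 − 18.0)
  = 0.4996 / 36.70 = 0.01361 hr⁻¹
t½ = ln 2 / k = ln 2 / 0.01361 ≈ 50.9 hours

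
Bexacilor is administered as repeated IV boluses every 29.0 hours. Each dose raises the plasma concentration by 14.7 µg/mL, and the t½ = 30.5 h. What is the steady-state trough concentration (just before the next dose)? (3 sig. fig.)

k = ln 2 / 30.5 = 0.02273 h⁻¹
Fraction remaining after one interval: e^(−kτ) = e^(−0.02273 × 29.0) = 0.5173
R = 1 / (1 − 0.5173) = 2.072
Css,max = 14.7 × 2.072 = 30.46 µg/mL
Css,min = Css,max × e^(−kτ) = 30.46 × 0.5173 ≈ 15.8 µg/mL

15.8 µg/mL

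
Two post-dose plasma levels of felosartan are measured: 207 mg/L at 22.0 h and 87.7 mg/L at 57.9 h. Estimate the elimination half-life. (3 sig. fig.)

29.0 hours

k = ln(C₁/C₂) / (t₂ − t₁) = ln(207/87.7) / (57.9 − 22.0)
  = 0.8588 / 35.90 = 0.02392 h⁻¹
t½ = ln 2 / k = ln 2 / 0.02392 ≈ 29.0 hours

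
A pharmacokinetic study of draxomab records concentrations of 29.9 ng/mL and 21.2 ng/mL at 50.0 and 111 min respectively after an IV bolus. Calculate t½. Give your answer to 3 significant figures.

123 minutes

k = ln(C₁/C₂) / (t₂ − t₁) = ln(29.9/21.2) / (111 − 50.0)
  = 0.3439 / 61.00 = 0.005637 min⁻¹
t½ = ln 2 / k = ln 2 / 0.005637 ≈ 123 minutes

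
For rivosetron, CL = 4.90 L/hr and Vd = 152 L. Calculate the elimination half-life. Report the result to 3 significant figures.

21.5 hours

k = CL / V = 4.90 / 152 = 0.03224 hr⁻¹
t½ = ln 2 / k = ln 2 / 0.03224 ≈ 21.5 hours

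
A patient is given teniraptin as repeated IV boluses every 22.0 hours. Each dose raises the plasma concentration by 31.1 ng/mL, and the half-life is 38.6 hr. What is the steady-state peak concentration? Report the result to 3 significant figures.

k = ln 2 / 38.6 = 0.01796 hr⁻¹
Fraction remaining after one interval: e^(−kτ) = e^(−0.01796 × 22.0) = 0.6736
R = 1 / (1 − 0.6736) = 3.064
Css,max = 31.1 × 3.064 ≈ 95.3 ng/mL

95.3 ng/mL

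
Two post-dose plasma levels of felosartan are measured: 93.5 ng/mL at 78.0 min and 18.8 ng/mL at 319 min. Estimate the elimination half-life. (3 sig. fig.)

k = ln(C₁/C₂) / (t₂ − t₁) = ln(93.5/18.8) / (319 − 78.0)
  = 1.604 / 241.0 = 0.006656 min⁻¹
t½ = ln 2 / k = ln 2 / 0.006656 ≈ 104 minutes

104 minutes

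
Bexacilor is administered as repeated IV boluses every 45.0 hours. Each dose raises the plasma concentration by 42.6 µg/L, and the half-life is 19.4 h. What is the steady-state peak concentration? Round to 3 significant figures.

53.3 µg/L

k = ln 2 / 19.4 = 0.03573 h⁻¹
Fraction remaining after one interval: e^(−kτ) = e^(−0.03573 × 45.0) = 0.2003
R = 1 / (1 − 0.2003) = 1.251
Css,max = 42.6 × 1.251 ≈ 53.3 µg/L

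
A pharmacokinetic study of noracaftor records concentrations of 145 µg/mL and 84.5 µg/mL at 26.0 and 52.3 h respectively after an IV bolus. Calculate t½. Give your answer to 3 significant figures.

33.8 hours

k = ln(C₁/C₂) / (t₂ − t₁) = ln(145/84.5) / (52.3 − 26.0)
  = 0.5400 / 26.30 = 0.02053 h⁻¹
t½ = ln 2 / k = ln 2 / 0.02053 ≈ 33.8 hours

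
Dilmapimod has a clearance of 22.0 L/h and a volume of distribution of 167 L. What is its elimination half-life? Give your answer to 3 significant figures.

5.26 hours

k = CL / V = 22.0 / 167 = 0.1317 h⁻¹
t½ = ln 2 / k = ln 2 / 0.1317 ≈ 5.26 hours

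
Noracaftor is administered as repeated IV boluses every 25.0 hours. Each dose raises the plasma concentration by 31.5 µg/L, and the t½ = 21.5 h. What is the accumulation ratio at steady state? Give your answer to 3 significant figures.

k = ln 2 / 21.5 = 0.03224 h⁻¹
Fraction remaining after one interval: e^(−kτ) = e^(−0.03224 × 25.0) = 0.4466
R = 1 / (1 − 0.4466) = 1 / 0.5534 ≈ 1.81

1.81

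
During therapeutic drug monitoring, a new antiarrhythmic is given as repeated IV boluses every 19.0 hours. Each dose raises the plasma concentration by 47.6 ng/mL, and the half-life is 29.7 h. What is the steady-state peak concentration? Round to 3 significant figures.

k = ln 2 / 29.7 = 0.02334 h⁻¹
Fraction remaining after one interval: e^(−kτ) = e^(−0.02334 × 19.0) = 0.6418
R = 1 / (1 − 0.6418) = 2.792
Css,max = 47.6 × 2.792 ≈ 133 ng/mL

133 ng/mL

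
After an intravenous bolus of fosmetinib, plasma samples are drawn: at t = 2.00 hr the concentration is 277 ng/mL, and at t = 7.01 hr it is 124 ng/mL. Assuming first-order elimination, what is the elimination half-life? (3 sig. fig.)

k = ln(C₁/C₂) / (t₂ − t₁) = ln(277/124) / (7.01 − 2.00)
  = 0.8037 / 5.010 = 0.1604 hr⁻¹
t½ = ln 2 / k = ln 2 / 0.1604 ≈ 4.32 hours

4.32 hours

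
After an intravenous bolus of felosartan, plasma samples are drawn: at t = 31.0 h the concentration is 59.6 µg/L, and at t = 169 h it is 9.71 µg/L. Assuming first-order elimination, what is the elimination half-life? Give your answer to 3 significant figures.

52.7 hours

k = ln(C₁/C₂) / (t₂ − t₁) = ln(59.6/9.71) / (169 − 31.0)
  = 1.814 / 138.0 = 0.01315 h⁻¹
t½ = ln 2 / k = ln 2 / 0.01315 ≈ 52.7 hours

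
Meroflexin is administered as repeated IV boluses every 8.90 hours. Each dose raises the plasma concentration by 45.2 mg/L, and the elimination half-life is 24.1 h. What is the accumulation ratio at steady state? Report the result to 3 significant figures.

k = ln 2 / 24.1 = 0.02876 h⁻¹
Fraction remaining after one interval: e^(−kτ) = e^(−0.02876 × 8.90) = 0.7742
R = 1 / (1 − 0.7742) = 1 / 0.2258 ≈ 4.43

4.43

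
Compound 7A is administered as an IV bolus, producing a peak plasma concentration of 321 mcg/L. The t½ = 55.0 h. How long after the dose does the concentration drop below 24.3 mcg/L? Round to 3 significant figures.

205 hours

k = ln 2 / 55.0 = 0.01260 h⁻¹
C(t) = C₀ e^(−kt)  ⇒  t = ln(C₀/C) / k
t = ln(321/24.3) / 0.01260 = 2.581 / 0.01260 ≈ 205 hours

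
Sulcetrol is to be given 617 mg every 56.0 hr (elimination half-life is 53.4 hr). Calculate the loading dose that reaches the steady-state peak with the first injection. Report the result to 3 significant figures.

1190 mg

k = ln 2 / 53.4 = 0.01298 hr⁻¹
Accumulation ratio R = 1 / (1 − e^(−kτ)) = 1 / (1 − e^(−0.01298×56.0)) = 1 / (1 − 0.4834) = 1.936
Loading dose = maintenance dose × R = 617 × 1.936 ≈ 1190 mg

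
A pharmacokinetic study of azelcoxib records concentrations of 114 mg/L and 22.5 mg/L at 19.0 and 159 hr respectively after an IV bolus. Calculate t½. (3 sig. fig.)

59.8 hours

k = ln(C₁/C₂) / (t₂ − t₁) = ln(114/22.5) / (159 − 19.0)
  = 1.623 / 140.0 = 0.01159 hr⁻¹
t½ = ln 2 / k = ln 2 / 0.01159 ≈ 59.8 hours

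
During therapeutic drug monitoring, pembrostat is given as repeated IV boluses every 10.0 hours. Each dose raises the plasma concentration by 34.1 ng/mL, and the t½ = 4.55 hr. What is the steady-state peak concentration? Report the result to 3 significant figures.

k = ln 2 / 4.55 = 0.1523 hr⁻¹
Fraction remaining after one interval: e^(−kτ) = e^(−0.1523 × 10.0) = 0.2180
R = 1 / (1 − 0.2180) = 1.279
Css,max = 34.1 × 1.279 ≈ 43.6 ng/mL

43.6 ng/mL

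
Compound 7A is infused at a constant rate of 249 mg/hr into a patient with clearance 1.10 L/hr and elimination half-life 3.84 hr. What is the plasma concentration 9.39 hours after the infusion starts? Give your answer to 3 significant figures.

185 µg/mL

Css = rate / CL = 249 / 1.10 = 226.4 µg/mL
k = ln 2 / 3.84 = 0.1805 hr⁻¹
C(t) = Css (1 − e^(−kt)) = 226.4 × (1 − e^(−1.695)) = 226.4 × 0.8164 ≈ 185 µg/mL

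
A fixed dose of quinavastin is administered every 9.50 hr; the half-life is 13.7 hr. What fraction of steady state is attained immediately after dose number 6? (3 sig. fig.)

0.944

k = ln 2 / 13.7 = 0.05059 hr⁻¹
f_n = 1 − e^(−nkτ) = 1 − e^(−6 × 0.05059 × 9.50) = 1 − e^(−2.884) = 1 − 0.05592 ≈ 0.944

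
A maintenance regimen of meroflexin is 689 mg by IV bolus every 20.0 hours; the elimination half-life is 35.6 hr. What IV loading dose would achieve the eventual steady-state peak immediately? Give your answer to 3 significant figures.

k = ln 2 / 35.6 = 0.01947 hr⁻¹
Accumulation ratio R = 1 / (1 − e^(−kτ)) = 1 / (1 − e^(−0.01947×20.0)) = 1 / (1 − 0.6775) = 3.100
Loading dose = maintenance dose × R = 689 × 3.100 ≈ 2140 mg

2140 mg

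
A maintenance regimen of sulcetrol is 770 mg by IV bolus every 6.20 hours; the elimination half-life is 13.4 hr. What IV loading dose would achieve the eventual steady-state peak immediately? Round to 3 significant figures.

2810 mg

k = ln 2 / 13.4 = 0.05173 hr⁻¹
Accumulation ratio R = 1 / (1 − e^(−kτ)) = 1 / (1 − e^(−0.05173×6.20)) = 1 / (1 − 0.7256) = 3.645
Loading dose = maintenance dose × R = 770 × 3.645 ≈ 2810 mg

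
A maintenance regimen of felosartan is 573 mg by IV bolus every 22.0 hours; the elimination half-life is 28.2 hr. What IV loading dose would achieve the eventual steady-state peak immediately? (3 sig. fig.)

k = ln 2 / 28.2 = 0.02458 hr⁻¹
Accumulation ratio R = 1 / (1 − e^(−kτ)) = 1 / (1 − e^(−0.02458×22.0)) = 1 / (1 − 0.5823) = 2.394
Loading dose = maintenance dose × R = 573 × 2.394 ≈ 1370 mg

1370 mg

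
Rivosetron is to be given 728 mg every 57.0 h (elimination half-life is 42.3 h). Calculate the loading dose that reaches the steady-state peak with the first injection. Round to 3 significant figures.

k = ln 2 / 42.3 = 0.01639 h⁻¹
Accumulation ratio R = 1 / (1 − e^(−kτ)) = 1 / (1 − e^(−0.01639×57.0)) = 1 / (1 − 0.3930) = 1.647
Loading dose = maintenance dose × R = 728 × 1.647 ≈ 1200 mg

1200 mg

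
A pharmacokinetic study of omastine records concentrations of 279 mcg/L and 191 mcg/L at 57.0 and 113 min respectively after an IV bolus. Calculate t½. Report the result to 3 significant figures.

k = ln(C₁/C₂) / (t₂ − t₁) = ln(279/191) / (113 − 57.0)
  = 0.3789 / 56.00 = 0.006767 min⁻¹
t½ = ln 2 / k = ln 2 / 0.006767 ≈ 102 minutes

102 minutes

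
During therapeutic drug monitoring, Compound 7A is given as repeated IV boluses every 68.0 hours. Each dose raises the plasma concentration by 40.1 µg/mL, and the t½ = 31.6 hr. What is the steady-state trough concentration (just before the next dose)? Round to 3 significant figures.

11.6 µg/mL

k = ln 2 / 31.6 = 0.02194 hr⁻¹
Fraction remaining after one interval: e^(−kτ) = e^(−0.02194 × 68.0) = 0.2250
R = 1 / (1 − 0.2250) = 1.290
Css,max = 40.1 × 1.290 = 51.74 µg/mL
Css,min = Css,max × e^(−kτ) = 51.74 × 0.2250 ≈ 11.6 µg/mL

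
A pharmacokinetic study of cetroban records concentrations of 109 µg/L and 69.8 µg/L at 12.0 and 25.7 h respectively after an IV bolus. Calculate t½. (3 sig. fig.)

21.3 hours

k = ln(C₁/C₂) / (t₂ − t₁) = ln(109/69.8) / (25.7 − 12.0)
  = 0.4457 / 13.70 = 0.03253 h⁻¹
t½ = ln 2 / k = ln 2 / 0.03253 ≈ 21.3 hours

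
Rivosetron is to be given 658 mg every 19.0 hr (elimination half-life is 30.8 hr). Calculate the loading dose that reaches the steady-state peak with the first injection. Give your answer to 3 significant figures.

k = ln 2 / 30.8 = 0.02250 hr⁻¹
Accumulation ratio R = 1 / (1 − e^(−kτ)) = 1 / (1 − e^(−0.02250×19.0)) = 1 / (1 − 0.6521) = 2.874
Loading dose = maintenance dose × R = 658 × 2.874 ≈ 1890 mg

1890 mg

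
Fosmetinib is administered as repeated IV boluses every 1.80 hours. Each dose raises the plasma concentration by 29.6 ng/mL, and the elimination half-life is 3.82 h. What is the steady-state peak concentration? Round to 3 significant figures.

k = ln 2 / 3.82 = 0.1815 h⁻¹
Fraction remaining after one interval: e^(−kτ) = e^(−0.1815 × 1.80) = 0.7214
R = 1 / (1 − 0.7214) = 3.589
Css,max = 29.6 × 3.589 ≈ 106 ng/mL

106 ng/mL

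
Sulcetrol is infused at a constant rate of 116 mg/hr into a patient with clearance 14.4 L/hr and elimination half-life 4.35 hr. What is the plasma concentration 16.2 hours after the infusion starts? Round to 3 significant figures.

Css = rate / CL = 116 / 14.4 = 8.056 µg/mL
k = ln 2 / 4.35 = 0.1593 hr⁻¹
C(t) = Css (1 − e^(−kt)) = 8.056 × (1 − e^(−2.581)) = 8.056 × 0.9243 ≈ 7.45 µg/mL

7.45 µg/mL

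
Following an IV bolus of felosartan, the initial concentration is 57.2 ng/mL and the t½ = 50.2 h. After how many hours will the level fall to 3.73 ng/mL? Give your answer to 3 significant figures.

k = ln 2 / 50.2 = 0.01381 h⁻¹
C(t) = C₀ e^(−kt)  ⇒  t = ln(C₀/C) / k
t = ln(57.2/3.73) / 0.01381 = 2.730 / 0.01381 ≈ 198 hours

198 hours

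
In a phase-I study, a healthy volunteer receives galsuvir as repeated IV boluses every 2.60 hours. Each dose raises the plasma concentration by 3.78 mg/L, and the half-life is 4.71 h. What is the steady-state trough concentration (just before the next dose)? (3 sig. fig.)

k = ln 2 / 4.71 = 0.1472 h⁻¹
Fraction remaining after one interval: e^(−kτ) = e^(−0.1472 × 2.60) = 0.6821
R = 1 / (1 − 0.6821) = 3.145
Css,max = 3.78 × 3.145 = 11.89 mg/L
Css,min = Css,max × e^(−kτ) = 11.89 × 0.6821 ≈ 8.11 mg/L

8.11 mg/L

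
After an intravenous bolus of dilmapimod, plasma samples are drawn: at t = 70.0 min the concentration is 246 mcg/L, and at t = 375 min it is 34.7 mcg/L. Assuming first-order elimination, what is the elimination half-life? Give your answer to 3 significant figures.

108 minutes

k = ln(C₁/C₂) / (t₂ − t₁) = ln(246/34.7) / (375 − 70.0)
  = 1.959 / 305.0 = 0.006422 min⁻¹
t½ = ln 2 / k = ln 2 / 0.006422 ≈ 108 minutes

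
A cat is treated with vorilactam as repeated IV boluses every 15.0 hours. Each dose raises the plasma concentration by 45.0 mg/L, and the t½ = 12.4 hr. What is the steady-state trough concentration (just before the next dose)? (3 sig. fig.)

k = ln 2 / 12.4 = 0.05590 hr⁻¹
Fraction remaining after one interval: e^(−kτ) = e^(−0.05590 × 15.0) = 0.4324
R = 1 / (1 − 0.4324) = 1.762
Css,max = 45.0 × 1.762 = 79.28 mg/L
Css,min = Css,max × e^(−kτ) = 79.28 × 0.4324 ≈ 34.3 mg/L

34.3 mg/L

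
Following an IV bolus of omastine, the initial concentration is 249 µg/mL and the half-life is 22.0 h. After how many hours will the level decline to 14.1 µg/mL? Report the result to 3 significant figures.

91.1 hours

k = ln 2 / 22.0 = 0.03151 h⁻¹
C(t) = C₀ e^(−kt)  ⇒  t = ln(C₀/C) / k
t = ln(249/14.1) / 0.03151 = 2.871 / 0.03151 ≈ 91.1 hours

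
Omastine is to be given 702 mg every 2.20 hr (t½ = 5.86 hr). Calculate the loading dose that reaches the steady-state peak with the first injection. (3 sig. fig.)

3060 mg

k = ln 2 / 5.86 = 0.1183 hr⁻¹
Accumulation ratio R = 1 / (1 − e^(−kτ)) = 1 / (1 − e^(−0.1183×2.20)) = 1 / (1 − 0.7709) = 4.364
Loading dose = maintenance dose × R = 702 × 4.364 ≈ 3060 mg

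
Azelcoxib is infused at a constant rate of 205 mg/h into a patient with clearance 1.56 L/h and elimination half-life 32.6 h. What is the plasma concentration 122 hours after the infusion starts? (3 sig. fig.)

122 µg/mL

Css = rate / CL = 205 / 1.56 = 131.4 µg/mL
k = ln 2 / 32.6 = 0.02126 h⁻¹
C(t) = Css (1 − e^(−kt)) = 131.4 × (1 − e^(−2.594)) = 131.4 × 0.9253 ≈ 122 µg/mL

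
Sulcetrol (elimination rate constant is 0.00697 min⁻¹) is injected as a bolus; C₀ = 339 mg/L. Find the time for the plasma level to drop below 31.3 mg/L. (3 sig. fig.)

342 minutes

C(t) = C₀ e^(−kt)  ⇒  t = ln(C₀/C) / k
t = ln(339/31.3) / 0.006970 = 2.382 / 0.006970 ≈ 342 minutes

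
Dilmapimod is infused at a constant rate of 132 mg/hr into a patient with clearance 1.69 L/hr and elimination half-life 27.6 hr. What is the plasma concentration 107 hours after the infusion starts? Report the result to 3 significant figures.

72.8 µg/mL

Css = rate / CL = 132 / 1.69 = 78.11 µg/mL
k = ln 2 / 27.6 = 0.02511 hr⁻¹
C(t) = Css (1 − e^(−kt)) = 78.11 × (1 − e^(−2.687)) = 78.11 × 0.9319 ≈ 72.8 µg/mL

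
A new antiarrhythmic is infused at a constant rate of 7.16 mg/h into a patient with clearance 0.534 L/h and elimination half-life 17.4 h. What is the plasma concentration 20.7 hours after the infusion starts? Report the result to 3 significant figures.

Css = rate / CL = 7.16 / 0.534 = 13.41 µg/mL
k = ln 2 / 17.4 = 0.03984 h⁻¹
C(t) = Css (1 − e^(−kt)) = 13.41 × (1 − e^(−0.8246)) = 13.41 × 0.5616 ≈ 7.53 µg/mL

7.53 µg/mL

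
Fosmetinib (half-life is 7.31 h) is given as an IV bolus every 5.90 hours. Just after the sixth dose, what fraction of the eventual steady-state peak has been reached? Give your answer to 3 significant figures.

0.965

k = ln 2 / 7.31 = 0.09482 h⁻¹
f_n = 1 − e^(−nkτ) = 1 − e^(−6 × 0.09482 × 5.90) = 1 − e^(−3.357) = 1 − 0.03485 ≈ 0.965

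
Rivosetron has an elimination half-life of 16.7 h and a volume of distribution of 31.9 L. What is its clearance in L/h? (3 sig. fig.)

k = ln 2 / t½ = ln 2 / 16.7 = 0.04151 h⁻¹
CL = k · V = 0.04151 × 31.9 ≈ 1.32 L/h

1.32 L/h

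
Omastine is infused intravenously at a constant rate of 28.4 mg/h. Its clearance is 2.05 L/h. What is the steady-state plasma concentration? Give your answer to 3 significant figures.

Css = infusion rate / CL = 28.4 / 2.05 ≈ 13.9 µg/mL

13.9 µg/mL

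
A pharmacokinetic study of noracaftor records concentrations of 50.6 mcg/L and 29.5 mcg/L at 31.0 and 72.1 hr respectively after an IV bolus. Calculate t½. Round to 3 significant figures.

k = ln(C₁/C₂) / (t₂ − t₁) = ln(50.6/29.5) / (72.1 − 31.0)
  = 0.5396 / 41.10 = 0.01313 hr⁻¹
t½ = ln 2 / k = ln 2 / 0.01313 ≈ 52.8 hours

52.8 hours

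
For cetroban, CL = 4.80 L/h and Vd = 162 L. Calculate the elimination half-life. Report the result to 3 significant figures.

23.4 hours

k = CL / V = 4.80 / 162 = 0.02963 h⁻¹
t½ = ln 2 / k = ln 2 / 0.02963 ≈ 23.4 hours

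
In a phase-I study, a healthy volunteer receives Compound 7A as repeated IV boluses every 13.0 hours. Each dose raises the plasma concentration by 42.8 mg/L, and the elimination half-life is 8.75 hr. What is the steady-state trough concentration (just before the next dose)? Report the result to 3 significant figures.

k = ln 2 / 8.75 = 0.07922 hr⁻¹
Fraction remaining after one interval: e^(−kτ) = e^(−0.07922 × 13.0) = 0.3571
R = 1 / (1 − 0.3571) = 1.555
Css,max = 42.8 × 1.555 = 66.57 mg/L
Css,min = Css,max × e^(−kτ) = 66.57 × 0.3571 ≈ 23.8 mg/L

23.8 mg/L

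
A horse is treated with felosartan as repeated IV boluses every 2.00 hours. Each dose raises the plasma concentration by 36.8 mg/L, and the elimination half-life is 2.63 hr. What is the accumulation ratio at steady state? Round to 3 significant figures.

k = ln 2 / 2.63 = 0.2636 hr⁻¹
Fraction remaining after one interval: e^(−kτ) = e^(−0.2636 × 2.00) = 0.5903
R = 1 / (1 − 0.5903) = 1 / 0.4097 ≈ 2.44

2.44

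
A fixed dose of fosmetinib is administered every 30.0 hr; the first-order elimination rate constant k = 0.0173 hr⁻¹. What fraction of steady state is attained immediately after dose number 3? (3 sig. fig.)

f_n = 1 − e^(−nkτ) = 1 − e^(−3 × 0.01730 × 30.0) = 1 − e^(−1.557) = 1 − 0.2108 ≈ 0.789

0.789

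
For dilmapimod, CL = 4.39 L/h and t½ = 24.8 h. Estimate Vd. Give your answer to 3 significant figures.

157 L

k = ln 2 / t½ = ln 2 / 24.8 = 0.02795 h⁻¹
V = CL / k = 4.39 / 0.02795 ≈ 157 L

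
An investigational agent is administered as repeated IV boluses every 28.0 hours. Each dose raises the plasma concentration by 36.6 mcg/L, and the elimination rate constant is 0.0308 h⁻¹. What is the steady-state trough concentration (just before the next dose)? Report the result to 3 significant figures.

Fraction remaining after one interval: e^(−kτ) = e^(−0.03080 × 28.0) = 0.4221
R = 1 / (1 − 0.4221) = 1.731
Css,max = 36.6 × 1.731 = 63.34 mcg/L
Css,min = Css,max × e^(−kτ) = 63.34 × 0.4221 ≈ 26.7 mcg/L

26.7 mcg/L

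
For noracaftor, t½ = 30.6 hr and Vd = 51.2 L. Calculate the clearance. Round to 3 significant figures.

1.16 L/hr

k = ln 2 / t½ = ln 2 / 30.6 = 0.02265 hr⁻¹
CL = k · V = 0.02265 × 51.2 ≈ 1.16 L/hr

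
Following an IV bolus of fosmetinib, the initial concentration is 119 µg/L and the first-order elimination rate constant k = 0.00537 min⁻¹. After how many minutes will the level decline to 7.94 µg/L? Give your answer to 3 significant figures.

504 minutes

C(t) = C₀ e^(−kt)  ⇒  t = ln(C₀/C) / k
t = ln(119/7.94) / 0.005370 = 2.707 / 0.005370 ≈ 504 minutes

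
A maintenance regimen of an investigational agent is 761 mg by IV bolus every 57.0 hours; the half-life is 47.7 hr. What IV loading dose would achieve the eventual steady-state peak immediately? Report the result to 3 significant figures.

k = ln 2 / 47.7 = 0.01453 hr⁻¹
Accumulation ratio R = 1 / (1 − e^(−kτ)) = 1 / (1 − e^(−0.01453×57.0)) = 1 / (1 − 0.4368) = 1.776
Loading dose = maintenance dose × R = 761 × 1.776 ≈ 1350 mg

1350 mg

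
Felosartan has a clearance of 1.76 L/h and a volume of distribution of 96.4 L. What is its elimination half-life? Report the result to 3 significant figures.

38.0 hours

k = CL / V = 1.76 / 96.4 = 0.01826 h⁻¹
t½ = ln 2 / k = ln 2 / 0.01826 ≈ 38.0 hours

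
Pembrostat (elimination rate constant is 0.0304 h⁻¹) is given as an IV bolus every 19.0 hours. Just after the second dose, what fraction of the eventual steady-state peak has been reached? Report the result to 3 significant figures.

f_n = 1 − e^(−nkτ) = 1 − e^(−2 × 0.03040 × 19.0) = 1 − e^(−1.155) = 1 − 0.3150 ≈ 0.685

0.685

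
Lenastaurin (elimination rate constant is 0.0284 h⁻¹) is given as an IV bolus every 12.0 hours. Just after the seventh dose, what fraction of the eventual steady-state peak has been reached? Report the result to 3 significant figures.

0.908

f_n = 1 − e^(−nkτ) = 1 − e^(−7 × 0.02840 × 12.0) = 1 − e^(−2.386) = 1 − 0.09203 ≈ 0.908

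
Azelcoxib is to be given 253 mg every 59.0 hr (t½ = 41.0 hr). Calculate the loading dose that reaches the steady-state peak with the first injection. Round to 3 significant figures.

k = ln 2 / 41.0 = 0.01691 hr⁻¹
Accumulation ratio R = 1 / (1 − e^(−kτ)) = 1 / (1 − e^(−0.01691×59.0)) = 1 / (1 − 0.3688) = 1.584
Loading dose = maintenance dose × R = 253 × 1.584 ≈ 401 mg

401 mg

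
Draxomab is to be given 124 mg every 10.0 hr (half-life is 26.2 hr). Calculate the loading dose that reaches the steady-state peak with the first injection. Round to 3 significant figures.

533 mg

k = ln 2 / 26.2 = 0.02646 hr⁻¹
Accumulation ratio R = 1 / (1 − e^(−kτ)) = 1 / (1 − e^(−0.02646×10.0)) = 1 / (1 − 0.7675) = 4.302
Loading dose = maintenance dose × R = 124 × 4.302 ≈ 533 mg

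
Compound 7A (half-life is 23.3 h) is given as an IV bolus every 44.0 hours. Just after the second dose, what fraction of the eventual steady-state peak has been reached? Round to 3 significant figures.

k = ln 2 / 23.3 = 0.02975 h⁻¹
f_n = 1 − e^(−nkτ) = 1 − e^(−2 × 0.02975 × 44.0) = 1 − e^(−2.618) = 1 − 0.07296 ≈ 0.927

0.927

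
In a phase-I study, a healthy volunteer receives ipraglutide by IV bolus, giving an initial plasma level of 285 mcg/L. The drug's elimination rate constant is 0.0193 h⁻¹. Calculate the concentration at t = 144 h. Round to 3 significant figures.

C(t) = C₀ e^(−kt) = 285 × e^(−0.01930 × 144) = 285 × e^(−2.779) = 285 × 0.06209 ≈ 17.7 mcg/L

17.7 mcg/L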